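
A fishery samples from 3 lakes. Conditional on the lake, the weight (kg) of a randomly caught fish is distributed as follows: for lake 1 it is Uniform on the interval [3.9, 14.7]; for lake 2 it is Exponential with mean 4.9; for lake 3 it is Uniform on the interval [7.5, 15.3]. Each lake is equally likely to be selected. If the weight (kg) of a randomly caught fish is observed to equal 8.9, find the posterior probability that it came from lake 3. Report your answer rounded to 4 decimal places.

Likelihoods f(8.9 | ·): 1: 0.0925926; 2: 0.0331882; 3: 0.128205.
Posterior ∝ prior × likelihood. Numerator for 3: 0.333333·0.128205 = 0.042735.
Normalizing constant: 0.333333·0.0925926 + 0.333333·0.0331882 + 0.333333·0.128205 = 0.084662.
P(3 | observation) = 0.042735 / 0.084662 = 0.504773.

0.5048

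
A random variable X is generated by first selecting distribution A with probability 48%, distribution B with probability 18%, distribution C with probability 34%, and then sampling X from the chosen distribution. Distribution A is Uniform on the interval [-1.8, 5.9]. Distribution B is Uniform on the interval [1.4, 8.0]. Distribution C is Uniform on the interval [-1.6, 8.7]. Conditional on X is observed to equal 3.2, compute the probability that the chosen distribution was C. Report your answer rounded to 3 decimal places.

0.269

Likelihoods f(3.2 | ·): A: 0.12987; B: 0.151515; C: 0.0970874.
Posterior ∝ prior × likelihood. Numerator for C: 0.34·0.0970874 = 0.0330097.
Normalizing constant: 0.48·0.12987 + 0.18·0.151515 + 0.34·0.0970874 = 0.12262.
P(C | observation) = 0.0330097 / 0.12262 = 0.269203.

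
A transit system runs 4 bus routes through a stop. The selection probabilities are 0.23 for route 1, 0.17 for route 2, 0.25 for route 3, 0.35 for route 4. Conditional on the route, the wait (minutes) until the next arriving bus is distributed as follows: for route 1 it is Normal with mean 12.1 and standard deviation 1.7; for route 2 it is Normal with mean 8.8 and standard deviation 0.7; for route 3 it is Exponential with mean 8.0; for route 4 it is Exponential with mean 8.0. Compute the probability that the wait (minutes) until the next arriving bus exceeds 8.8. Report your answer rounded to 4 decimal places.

0.5087

Conditional on each route, P(X > 8.8): 1: 0.973882; 2: 0.5; 3: 0.332871; 4: 0.332871.
By total probability, P(X > 8.8) = 0.23·0.973882 + 0.17·0.5 + 0.25·0.332871 + 0.35·0.332871 = 0.508715.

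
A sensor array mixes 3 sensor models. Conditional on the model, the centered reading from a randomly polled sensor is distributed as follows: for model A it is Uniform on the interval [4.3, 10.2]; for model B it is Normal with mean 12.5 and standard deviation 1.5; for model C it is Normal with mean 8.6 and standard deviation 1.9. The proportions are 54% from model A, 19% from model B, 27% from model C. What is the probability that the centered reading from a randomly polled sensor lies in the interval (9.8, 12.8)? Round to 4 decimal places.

Conditional on each model, P(9.8 < X < 12.8): A: 0.0677966; B: 0.543329; C: 0.250297.
By total probability, P(9.8 < X < 12.8) = 0.54·0.0677966 + 0.19·0.543329 + 0.27·0.250297 = 0.207423.

0.2074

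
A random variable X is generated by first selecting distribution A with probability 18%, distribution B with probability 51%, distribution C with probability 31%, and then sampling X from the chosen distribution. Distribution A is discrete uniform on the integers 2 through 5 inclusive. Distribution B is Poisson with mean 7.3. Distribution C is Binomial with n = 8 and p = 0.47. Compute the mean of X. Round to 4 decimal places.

Component means — A: 3.5; B: 7.3; C: 3.76.
E[X] = 0.18·3.5 + 0.51·7.3 + 0.31·3.76 = 5.5186.

5.5186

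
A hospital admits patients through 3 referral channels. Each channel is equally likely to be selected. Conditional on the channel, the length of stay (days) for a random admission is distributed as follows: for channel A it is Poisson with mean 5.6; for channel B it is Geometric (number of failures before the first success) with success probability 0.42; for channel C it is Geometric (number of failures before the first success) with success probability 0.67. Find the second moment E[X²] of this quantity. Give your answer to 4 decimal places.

14.3776

For each component E[X²] = Var + (mean)², giving A: 36.96; B: 5.19501; C: 0.977723.
Overall E[X²] = 0.333333·36.96 + 0.333333·5.19501 + 0.333333·0.977723 = 14.3776.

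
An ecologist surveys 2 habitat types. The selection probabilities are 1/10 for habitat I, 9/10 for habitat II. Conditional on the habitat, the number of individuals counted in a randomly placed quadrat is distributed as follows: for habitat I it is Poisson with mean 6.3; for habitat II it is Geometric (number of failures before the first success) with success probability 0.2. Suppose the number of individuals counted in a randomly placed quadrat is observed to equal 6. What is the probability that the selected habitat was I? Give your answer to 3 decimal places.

Likelihoods P(X=6 | ·): I: 0.159461; II: 0.0524288.
Posterior ∝ prior × likelihood. Numerator for I: 0.1·0.159461 = 0.0159461.
Normalizing constant: 0.1·0.159461 + 0.9·0.0524288 = 0.0631321.
P(I | observation) = 0.0159461 / 0.0631321 = 0.252584.

0.253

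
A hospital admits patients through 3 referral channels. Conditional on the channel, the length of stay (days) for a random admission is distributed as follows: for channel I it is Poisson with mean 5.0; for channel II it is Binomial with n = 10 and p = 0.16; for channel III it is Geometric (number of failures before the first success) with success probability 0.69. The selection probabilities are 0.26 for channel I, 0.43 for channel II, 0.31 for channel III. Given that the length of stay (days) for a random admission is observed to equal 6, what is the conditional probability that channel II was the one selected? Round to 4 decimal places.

Likelihoods P(X=6 | ·): I: 0.146223; II: 0.00175411; III: 0.000612378.
Posterior ∝ prior × likelihood. Numerator for II: 0.43·0.00175411 = 0.000754266.
Normalizing constant: 0.26·0.146223 + 0.43·0.00175411 + 0.31·0.000612378 = 0.038962.
P(II | observation) = 0.000754266 / 0.038962 = 0.019359.

0.0194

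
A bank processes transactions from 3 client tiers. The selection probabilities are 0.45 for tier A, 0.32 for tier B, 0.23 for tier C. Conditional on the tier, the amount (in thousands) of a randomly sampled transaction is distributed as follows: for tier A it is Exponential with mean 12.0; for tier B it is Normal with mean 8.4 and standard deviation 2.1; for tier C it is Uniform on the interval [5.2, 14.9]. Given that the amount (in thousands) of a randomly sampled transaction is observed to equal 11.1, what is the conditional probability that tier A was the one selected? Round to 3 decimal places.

Likelihoods f(11.1 | ·): A: 0.0330443; B: 0.0831253; C: 0.103093.
Posterior ∝ prior × likelihood. Numerator for A: 0.45·0.0330443 = 0.0148699.
Normalizing constant: 0.45·0.0330443 + 0.32·0.0831253 + 0.23·0.103093 = 0.0651814.
P(A | observation) = 0.0148699 / 0.0651814 = 0.228132.

0.228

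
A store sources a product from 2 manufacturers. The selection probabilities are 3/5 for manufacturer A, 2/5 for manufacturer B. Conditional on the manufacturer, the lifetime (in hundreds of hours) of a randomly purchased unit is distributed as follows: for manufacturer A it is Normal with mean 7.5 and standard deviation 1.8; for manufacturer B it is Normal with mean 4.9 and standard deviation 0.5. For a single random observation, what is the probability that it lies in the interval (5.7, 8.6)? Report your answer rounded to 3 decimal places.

Conditional on each manufacturer, P(5.7 < X < 8.6): A: 0.570782; B: 0.0547993.
By total probability, P(5.7 < X < 8.6) = 0.6·0.570782 + 0.4·0.0547993 = 0.364389.

0.364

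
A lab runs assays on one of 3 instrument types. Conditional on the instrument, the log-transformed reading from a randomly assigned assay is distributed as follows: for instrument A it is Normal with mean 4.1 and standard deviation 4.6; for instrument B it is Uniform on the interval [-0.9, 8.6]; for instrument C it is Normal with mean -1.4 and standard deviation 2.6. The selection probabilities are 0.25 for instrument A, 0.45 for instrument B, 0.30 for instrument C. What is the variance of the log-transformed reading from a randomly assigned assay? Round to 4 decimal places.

16.6991

Per component, A: μ=4.1, E[X²]=37.97; B: μ=3.85, E[X²]=22.3433; C: μ=-1.4, E[X²]=8.72.
E[X] = 0.25·4.1 + 0.45·3.85 + 0.3·-1.4 = 2.3375.
E[X²] = 0.25·37.97 + 0.45·22.3433 + 0.3·8.72 = 22.163.
Var(X) = E[X²] − (E[X])² = 22.163 − 5.46391 = 16.6991.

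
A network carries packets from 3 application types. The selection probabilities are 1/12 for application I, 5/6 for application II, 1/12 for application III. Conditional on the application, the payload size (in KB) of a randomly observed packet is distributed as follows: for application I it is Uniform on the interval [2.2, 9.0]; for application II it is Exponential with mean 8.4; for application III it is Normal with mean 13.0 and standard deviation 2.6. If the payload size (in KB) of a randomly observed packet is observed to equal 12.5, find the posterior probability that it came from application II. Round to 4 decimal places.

Likelihoods f(12.5 | ·): I: 0; II: 0.0268812; III: 0.150628.
Posterior ∝ prior × likelihood. Numerator for II: 0.833333·0.0268812 = 0.022401.
Normalizing constant: 0.0833333·0 + 0.833333·0.0268812 + 0.0833333·0.150628 = 0.0349534.
P(II | observation) = 0.022401 / 0.0349534 = 0.640883.

0.6409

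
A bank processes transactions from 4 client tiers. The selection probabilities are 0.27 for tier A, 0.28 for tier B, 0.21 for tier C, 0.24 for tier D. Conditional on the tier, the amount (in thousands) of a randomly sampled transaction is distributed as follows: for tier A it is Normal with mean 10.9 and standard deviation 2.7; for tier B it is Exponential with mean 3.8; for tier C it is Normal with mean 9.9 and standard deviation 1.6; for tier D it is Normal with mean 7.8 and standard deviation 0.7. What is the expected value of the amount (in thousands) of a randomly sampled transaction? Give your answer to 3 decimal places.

Component means — A: 10.9; B: 3.8; C: 9.9; D: 7.8.
E[X] = 0.27·10.9 + 0.28·3.8 + 0.21·9.9 + 0.24·7.8 = 7.958.

7.958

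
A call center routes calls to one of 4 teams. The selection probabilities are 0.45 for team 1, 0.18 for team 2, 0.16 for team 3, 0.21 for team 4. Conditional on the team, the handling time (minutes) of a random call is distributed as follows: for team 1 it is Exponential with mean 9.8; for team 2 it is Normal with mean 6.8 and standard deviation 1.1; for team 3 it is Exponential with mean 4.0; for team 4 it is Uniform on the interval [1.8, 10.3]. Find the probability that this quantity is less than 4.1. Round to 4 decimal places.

Conditional on each team, P(X < 4.1): 1: 0.34188; 2: 0.00705314; 3: 0.641204; 4: 0.270588.
By total probability, P(X < 4.1) = 0.45·0.34188 + 0.18·0.00705314 + 0.16·0.641204 + 0.21·0.270588 = 0.314531.

0.3145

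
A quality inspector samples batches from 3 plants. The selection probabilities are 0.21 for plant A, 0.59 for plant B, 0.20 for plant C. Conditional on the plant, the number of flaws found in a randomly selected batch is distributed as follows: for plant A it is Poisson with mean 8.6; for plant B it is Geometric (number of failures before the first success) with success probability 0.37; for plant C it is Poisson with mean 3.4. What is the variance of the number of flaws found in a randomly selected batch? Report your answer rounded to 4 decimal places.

Per component, A: μ=8.6, E[X²]=82.56; B: μ=1.7027, E[X²]=7.5011; C: μ=3.4, E[X²]=14.96.
E[X] = 0.21·8.6 + 0.59·1.7027 + 0.2·3.4 = 3.49059.
E[X²] = 0.21·82.56 + 0.59·7.5011 + 0.2·14.96 = 24.7552.
Var(X) = E[X²] − (E[X])² = 24.7552 − 12.1843 = 12.571.

12.5710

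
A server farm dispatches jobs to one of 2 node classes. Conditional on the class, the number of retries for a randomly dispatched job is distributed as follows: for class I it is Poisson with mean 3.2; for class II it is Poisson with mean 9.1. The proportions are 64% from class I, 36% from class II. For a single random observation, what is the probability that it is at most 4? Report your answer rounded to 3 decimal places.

0.518

Conditional on each class, P(X ≤ 4): I: 0.780613; II: 0.0516822.
By total probability, P(X ≤ 4) = 0.64·0.780613 + 0.36·0.0516822 = 0.518198.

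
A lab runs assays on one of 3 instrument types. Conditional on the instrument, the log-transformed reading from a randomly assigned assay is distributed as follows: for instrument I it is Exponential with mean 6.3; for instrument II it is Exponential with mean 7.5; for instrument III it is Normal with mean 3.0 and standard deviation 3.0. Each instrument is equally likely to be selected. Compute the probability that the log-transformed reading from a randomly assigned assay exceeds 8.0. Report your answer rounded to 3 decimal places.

0.224

Conditional on each instrument, P(X > 8.0): I: 0.280876; II: 0.344154; III: 0.0477904.
By total probability, P(X > 8.0) = 0.333333·0.280876 + 0.333333·0.344154 + 0.333333·0.0477904 = 0.224273.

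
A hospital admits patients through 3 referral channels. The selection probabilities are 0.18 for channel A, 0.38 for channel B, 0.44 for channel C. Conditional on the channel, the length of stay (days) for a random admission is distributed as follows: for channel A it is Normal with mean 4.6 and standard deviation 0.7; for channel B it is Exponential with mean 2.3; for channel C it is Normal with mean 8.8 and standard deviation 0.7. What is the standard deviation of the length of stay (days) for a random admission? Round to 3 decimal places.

3.337

Per component, A: μ=4.6, E[X²]=21.65; B: μ=2.3, E[X²]=10.58; C: μ=8.8, E[X²]=77.93.
E[X] = 0.18·4.6 + 0.38·2.3 + 0.44·8.8 = 5.574.
E[X²] = 0.18·21.65 + 0.38·10.58 + 0.44·77.93 = 42.2066.
Var(X) = E[X²] − (E[X])² = 42.2066 − 31.0695 = 11.1371.
SD(X) = √11.1371 = 3.33723.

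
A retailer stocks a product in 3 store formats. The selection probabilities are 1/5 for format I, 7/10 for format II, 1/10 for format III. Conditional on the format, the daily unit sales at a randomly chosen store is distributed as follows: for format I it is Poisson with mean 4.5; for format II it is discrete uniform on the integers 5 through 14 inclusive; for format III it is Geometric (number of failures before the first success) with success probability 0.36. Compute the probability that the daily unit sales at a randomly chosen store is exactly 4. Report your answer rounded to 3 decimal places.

Conditional on each format, P(X = 4): I: 0.189808; II: 0; III: 0.060398.
By total probability, P(X = 4) = 0.2·0.189808 + 0.7·0 + 0.1·0.060398 = 0.0440013.

0.044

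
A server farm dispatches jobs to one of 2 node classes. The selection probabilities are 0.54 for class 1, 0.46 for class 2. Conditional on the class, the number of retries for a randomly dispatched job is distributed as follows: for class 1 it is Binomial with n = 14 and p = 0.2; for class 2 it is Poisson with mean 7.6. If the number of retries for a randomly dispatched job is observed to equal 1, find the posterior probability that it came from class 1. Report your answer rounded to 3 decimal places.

Likelihoods P(X=1 | ·): 1: 0.153932; 2: 0.00380343.
Posterior ∝ prior × likelihood. Numerator for 1: 0.54·0.153932 = 0.0831231.
Normalizing constant: 0.54·0.153932 + 0.46·0.00380343 = 0.0848727.
P(1 | observation) = 0.0831231 / 0.0848727 = 0.979386.

0.979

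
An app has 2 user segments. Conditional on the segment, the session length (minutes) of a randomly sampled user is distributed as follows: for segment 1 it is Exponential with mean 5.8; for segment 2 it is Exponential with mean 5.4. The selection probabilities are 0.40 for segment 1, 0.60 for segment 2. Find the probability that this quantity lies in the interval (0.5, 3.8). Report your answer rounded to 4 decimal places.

Conditional on each segment, P(0.5 < X < 3.8): 1: 0.398052; 2: 0.416815.
By total probability, P(0.5 < X < 3.8) = 0.4·0.398052 + 0.6·0.416815 = 0.40931.

0.4093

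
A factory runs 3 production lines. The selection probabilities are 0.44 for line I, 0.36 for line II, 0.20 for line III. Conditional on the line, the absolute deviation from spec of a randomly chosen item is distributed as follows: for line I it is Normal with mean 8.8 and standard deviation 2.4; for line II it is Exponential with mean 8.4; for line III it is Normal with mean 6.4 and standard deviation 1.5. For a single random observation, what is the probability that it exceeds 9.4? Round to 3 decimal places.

0.299

Conditional on each line, P(X > 9.4): I: 0.401294; II: 0.326591; III: 0.0227501.
By total probability, P(X > 9.4) = 0.44·0.401294 + 0.36·0.326591 + 0.2·0.0227501 = 0.298692.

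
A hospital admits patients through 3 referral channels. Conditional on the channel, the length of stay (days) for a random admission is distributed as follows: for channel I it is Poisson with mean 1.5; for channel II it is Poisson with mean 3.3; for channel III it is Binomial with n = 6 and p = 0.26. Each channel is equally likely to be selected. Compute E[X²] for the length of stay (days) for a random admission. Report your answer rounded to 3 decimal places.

7.176

For each component E[X²] = Var + (mean)², giving I: 3.75; II: 14.19; III: 3.588.
Overall E[X²] = 0.333333·3.75 + 0.333333·14.19 + 0.333333·3.588 = 7.176.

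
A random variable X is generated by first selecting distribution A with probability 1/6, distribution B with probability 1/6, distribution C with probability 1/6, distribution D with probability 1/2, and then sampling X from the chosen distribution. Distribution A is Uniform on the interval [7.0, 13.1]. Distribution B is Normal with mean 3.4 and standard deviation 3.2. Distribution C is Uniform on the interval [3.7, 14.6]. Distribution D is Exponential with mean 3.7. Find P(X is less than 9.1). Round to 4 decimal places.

0.7576

Conditional on each component, P(X < 9.1): A: 0.344262; B: 0.962564; C: 0.495413; D: 0.914519.
By total probability, P(X < 9.1) = 0.166667·0.344262 + 0.166667·0.962564 + 0.166667·0.495413 + 0.5·0.914519 = 0.757633.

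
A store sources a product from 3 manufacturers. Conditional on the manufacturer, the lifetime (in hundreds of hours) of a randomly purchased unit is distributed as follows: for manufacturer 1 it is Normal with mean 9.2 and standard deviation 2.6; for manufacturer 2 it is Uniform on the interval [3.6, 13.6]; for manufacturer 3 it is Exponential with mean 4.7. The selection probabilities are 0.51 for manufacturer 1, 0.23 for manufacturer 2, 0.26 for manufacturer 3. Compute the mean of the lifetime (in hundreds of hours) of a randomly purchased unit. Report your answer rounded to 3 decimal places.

Component means — 1: 9.2; 2: 8.6; 3: 4.7.
E[X] = 0.51·9.2 + 0.23·8.6 + 0.26·4.7 = 7.892.

7.892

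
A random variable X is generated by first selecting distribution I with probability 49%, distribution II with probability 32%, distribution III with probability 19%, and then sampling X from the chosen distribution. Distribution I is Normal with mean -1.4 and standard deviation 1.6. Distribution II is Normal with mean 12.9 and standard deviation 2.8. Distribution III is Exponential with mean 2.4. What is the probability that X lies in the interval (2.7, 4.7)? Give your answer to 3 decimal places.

0.038

Conditional on each component, P(2.7 < X < 4.7): I: 0.0051273; II: 0.0015678; III: 0.183559.
By total probability, P(2.7 < X < 4.7) = 0.49·0.0051273 + 0.32·0.0015678 + 0.19·0.183559 = 0.0378903.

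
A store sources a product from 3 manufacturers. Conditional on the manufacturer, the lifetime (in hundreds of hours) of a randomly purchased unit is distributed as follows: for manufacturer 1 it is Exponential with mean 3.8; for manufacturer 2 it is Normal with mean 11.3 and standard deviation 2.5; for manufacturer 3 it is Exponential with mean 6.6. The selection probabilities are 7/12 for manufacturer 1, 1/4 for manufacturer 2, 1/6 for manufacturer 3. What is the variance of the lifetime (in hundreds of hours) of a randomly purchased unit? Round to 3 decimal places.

27.132

Per component, 1: μ=3.8, E[X²]=28.88; 2: μ=11.3, E[X²]=133.94; 3: μ=6.6, E[X²]=87.12.
E[X] = 0.583333·3.8 + 0.25·11.3 + 0.166667·6.6 = 6.14167.
E[X²] = 0.583333·28.88 + 0.25·133.94 + 0.166667·87.12 = 64.8517.
Var(X) = E[X²] − (E[X])² = 64.8517 − 37.7201 = 27.1316.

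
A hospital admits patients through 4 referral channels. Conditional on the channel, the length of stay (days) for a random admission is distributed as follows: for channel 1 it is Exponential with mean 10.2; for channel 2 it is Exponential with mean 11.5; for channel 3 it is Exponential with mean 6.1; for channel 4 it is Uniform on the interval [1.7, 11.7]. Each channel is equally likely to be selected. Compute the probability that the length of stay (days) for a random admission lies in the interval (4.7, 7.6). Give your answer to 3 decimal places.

0.192

Conditional on each channel, P(4.7 < X < 7.6): 1: 0.156101; 2: 0.148114; 3: 0.175104; 4: 0.29.
By total probability, P(4.7 < X < 7.6) = 0.25·0.156101 + 0.25·0.148114 + 0.25·0.175104 + 0.25·0.29 = 0.19233.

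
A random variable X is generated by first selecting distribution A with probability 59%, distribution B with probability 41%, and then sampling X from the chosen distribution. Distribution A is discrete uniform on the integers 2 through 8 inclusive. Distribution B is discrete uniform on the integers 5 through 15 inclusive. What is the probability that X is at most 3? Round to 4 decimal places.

Conditional on each component, P(X ≤ 3): A: 0.285714; B: 0.
By total probability, P(X ≤ 3) = 0.59·0.285714 + 0.41·0 = 0.168571.

0.1686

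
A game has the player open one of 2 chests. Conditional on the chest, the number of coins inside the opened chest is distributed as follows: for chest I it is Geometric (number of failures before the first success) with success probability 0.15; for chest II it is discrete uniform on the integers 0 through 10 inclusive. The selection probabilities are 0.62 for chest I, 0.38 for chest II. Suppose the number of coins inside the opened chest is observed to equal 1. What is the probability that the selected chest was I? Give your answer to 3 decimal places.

Likelihoods P(X=1 | ·): I: 0.1275; II: 0.0909091.
Posterior ∝ prior × likelihood. Numerator for I: 0.62·0.1275 = 0.07905.
Normalizing constant: 0.62·0.1275 + 0.38·0.0909091 = 0.113595.
P(I | observation) = 0.07905 / 0.113595 = 0.695891.

0.696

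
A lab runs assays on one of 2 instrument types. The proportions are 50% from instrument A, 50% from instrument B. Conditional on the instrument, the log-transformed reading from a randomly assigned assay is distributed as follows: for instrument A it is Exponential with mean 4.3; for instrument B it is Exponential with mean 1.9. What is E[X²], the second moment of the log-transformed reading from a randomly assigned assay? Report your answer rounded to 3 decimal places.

22.100

For each component E[X²] = Var + (mean)², giving A: 36.98; B: 7.22.
Overall E[X²] = 0.5·36.98 + 0.5·7.22 = 22.1.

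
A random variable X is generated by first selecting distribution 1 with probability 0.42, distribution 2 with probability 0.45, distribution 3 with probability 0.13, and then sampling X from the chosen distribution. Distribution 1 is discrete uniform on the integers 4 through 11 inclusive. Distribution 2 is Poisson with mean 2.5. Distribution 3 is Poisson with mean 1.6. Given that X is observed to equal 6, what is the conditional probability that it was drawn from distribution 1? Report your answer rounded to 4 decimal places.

0.7999

Likelihoods P(X=6 | ·): 1: 0.125; 2: 0.0278337; 3: 0.00470453.
Posterior ∝ prior × likelihood. Numerator for 1: 0.42·0.125 = 0.0525.
Normalizing constant: 0.42·0.125 + 0.45·0.0278337 + 0.13·0.00470453 = 0.0656368.
P(1 | observation) = 0.0525 / 0.0656368 = 0.799857.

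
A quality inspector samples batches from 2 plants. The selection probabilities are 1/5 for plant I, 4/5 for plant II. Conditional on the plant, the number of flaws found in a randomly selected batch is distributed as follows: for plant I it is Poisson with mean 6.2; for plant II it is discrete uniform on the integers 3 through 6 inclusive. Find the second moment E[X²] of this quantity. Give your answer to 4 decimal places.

For each component E[X²] = Var + (mean)², giving I: 44.64; II: 21.5.
Overall E[X²] = 0.2·44.64 + 0.8·21.5 = 26.128.

26.1280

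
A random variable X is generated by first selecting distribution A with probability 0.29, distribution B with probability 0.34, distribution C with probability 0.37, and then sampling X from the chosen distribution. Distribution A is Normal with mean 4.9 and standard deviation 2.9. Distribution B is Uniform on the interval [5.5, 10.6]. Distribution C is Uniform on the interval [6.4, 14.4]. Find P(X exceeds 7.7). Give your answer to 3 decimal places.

0.552

Conditional on each component, P(X > 7.7): A: 0.167143; B: 0.568627; C: 0.8375.
By total probability, P(X > 7.7) = 0.29·0.167143 + 0.34·0.568627 + 0.37·0.8375 = 0.55168.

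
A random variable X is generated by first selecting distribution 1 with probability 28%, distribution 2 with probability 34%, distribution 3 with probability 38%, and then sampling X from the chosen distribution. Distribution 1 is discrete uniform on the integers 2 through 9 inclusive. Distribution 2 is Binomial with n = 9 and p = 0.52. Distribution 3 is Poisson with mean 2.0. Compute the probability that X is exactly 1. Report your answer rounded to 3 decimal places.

Conditional on each component, P(X = 1): 1: 0; 2: 0.0131879; 3: 0.270671.
By total probability, P(X = 1) = 0.28·0 + 0.34·0.0131879 + 0.38·0.270671 = 0.107339.

0.107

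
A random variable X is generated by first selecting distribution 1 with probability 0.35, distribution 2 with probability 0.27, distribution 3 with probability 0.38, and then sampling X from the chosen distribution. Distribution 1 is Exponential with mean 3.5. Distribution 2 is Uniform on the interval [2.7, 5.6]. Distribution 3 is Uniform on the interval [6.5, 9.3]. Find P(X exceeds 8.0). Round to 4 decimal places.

0.2120

Conditional on each component, P(X > 8.0): 1: 0.101701; 2: 0; 3: 0.464286.
By total probability, P(X > 8.0) = 0.35·0.101701 + 0.27·0 + 0.38·0.464286 = 0.212024.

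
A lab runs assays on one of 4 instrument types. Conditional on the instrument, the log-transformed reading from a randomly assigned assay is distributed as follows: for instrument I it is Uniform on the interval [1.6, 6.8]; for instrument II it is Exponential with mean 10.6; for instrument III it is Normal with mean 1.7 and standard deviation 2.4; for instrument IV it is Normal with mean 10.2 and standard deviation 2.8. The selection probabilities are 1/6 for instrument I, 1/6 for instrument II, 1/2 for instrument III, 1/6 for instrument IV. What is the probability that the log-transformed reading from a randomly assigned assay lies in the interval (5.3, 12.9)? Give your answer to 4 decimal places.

Conditional on each instrument, P(5.3 < X < 12.9): I: 0.288462; II: 0.310408; III: 0.0668057; IV: 0.792489.
By total probability, P(5.3 < X < 12.9) = 0.166667·0.288462 + 0.166667·0.310408 + 0.5·0.0668057 + 0.166667·0.792489 = 0.265296.

0.2653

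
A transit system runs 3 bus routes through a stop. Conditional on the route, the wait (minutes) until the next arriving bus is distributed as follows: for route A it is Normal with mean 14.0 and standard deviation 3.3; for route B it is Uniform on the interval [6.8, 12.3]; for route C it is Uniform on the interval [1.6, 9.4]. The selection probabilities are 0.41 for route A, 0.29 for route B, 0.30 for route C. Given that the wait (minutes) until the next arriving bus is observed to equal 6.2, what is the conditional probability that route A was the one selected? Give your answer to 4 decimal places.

0.0731

Likelihoods f(6.2 | ·): A: 0.00740019; B: 0; C: 0.128205.
Posterior ∝ prior × likelihood. Numerator for A: 0.41·0.00740019 = 0.00303408.
Normalizing constant: 0.41·0.00740019 + 0.29·0 + 0.3·0.128205 = 0.0414956.
P(A | observation) = 0.00303408 / 0.0414956 = 0.073118.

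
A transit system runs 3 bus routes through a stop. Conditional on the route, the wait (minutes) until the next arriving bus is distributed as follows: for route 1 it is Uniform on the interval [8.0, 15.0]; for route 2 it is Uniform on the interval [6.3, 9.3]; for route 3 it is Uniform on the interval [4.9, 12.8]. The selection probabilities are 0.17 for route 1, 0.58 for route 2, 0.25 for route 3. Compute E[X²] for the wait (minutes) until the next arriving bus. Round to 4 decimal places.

For each component E[X²] = Var + (mean)², giving 1: 136.333; 2: 61.59; 3: 83.5233.
Overall E[X²] = 0.17·136.333 + 0.58·61.59 + 0.25·83.5233 = 79.7797.

79.7797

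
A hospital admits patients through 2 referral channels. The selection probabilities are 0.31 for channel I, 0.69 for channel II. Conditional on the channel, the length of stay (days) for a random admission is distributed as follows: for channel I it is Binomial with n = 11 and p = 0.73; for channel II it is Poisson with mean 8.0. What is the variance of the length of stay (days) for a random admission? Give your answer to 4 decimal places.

6.1923

Per component, I: μ=8.03, E[X²]=66.649; II: μ=8, E[X²]=72.
E[X] = 0.31·8.03 + 0.69·8 = 8.0093.
E[X²] = 0.31·66.649 + 0.69·72 = 70.3412.
Var(X) = E[X²] − (E[X])² = 70.3412 − 64.1489 = 6.1923.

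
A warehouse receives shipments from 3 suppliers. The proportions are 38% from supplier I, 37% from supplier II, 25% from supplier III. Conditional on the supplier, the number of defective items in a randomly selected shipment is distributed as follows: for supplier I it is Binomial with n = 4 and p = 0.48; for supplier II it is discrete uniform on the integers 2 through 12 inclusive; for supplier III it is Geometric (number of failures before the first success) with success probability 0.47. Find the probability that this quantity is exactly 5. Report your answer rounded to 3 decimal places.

Conditional on each supplier, P(X = 5): I: 0; II: 0.0909091; III: 0.0196552.
By total probability, P(X = 5) = 0.38·0 + 0.37·0.0909091 + 0.25·0.0196552 = 0.0385502.

0.039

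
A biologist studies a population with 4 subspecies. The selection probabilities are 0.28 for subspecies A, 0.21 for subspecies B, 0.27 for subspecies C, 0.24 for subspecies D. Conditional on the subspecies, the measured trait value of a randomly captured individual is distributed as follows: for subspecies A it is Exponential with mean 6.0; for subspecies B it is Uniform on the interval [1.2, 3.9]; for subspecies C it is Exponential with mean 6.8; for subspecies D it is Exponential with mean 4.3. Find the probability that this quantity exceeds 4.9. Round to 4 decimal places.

Conditional on each subspecies, P(X > 4.9): A: 0.441902; B: 0; C: 0.486466; D: 0.319968.
By total probability, P(X > 4.9) = 0.28·0.441902 + 0.21·0 + 0.27·0.486466 + 0.24·0.319968 = 0.331871.

0.3319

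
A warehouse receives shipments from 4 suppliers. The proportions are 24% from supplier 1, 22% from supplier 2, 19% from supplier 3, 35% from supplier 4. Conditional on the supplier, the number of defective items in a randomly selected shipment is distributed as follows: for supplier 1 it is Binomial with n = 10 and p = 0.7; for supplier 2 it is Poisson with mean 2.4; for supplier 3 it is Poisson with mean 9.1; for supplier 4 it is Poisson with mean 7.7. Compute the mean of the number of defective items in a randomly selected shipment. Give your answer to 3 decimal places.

6.632

Component means — 1: 7; 2: 2.4; 3: 9.1; 4: 7.7.
E[X] = 0.24·7 + 0.22·2.4 + 0.19·9.1 + 0.35·7.7 = 6.632.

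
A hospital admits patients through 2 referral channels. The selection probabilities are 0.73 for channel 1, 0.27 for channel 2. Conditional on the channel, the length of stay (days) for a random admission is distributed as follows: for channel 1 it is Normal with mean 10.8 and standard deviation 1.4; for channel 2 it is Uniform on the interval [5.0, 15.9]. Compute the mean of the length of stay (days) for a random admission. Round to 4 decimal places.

10.7055

Component means — 1: 10.8; 2: 10.45.
E[X] = 0.73·10.8 + 0.27·10.45 = 10.7055.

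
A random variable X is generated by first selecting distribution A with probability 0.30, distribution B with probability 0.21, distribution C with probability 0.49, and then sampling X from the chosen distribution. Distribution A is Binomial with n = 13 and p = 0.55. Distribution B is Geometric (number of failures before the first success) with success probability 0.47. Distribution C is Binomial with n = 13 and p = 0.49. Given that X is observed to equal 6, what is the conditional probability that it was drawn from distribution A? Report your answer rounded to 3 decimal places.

Likelihoods P(X=6 | ·): A: 0.177493; B: 0.0104172; C: 0.21315.
Posterior ∝ prior × likelihood. Numerator for A: 0.3·0.177493 = 0.0532479.
Normalizing constant: 0.3·0.177493 + 0.21·0.0104172 + 0.49·0.21315 = 0.159879.
P(A | observation) = 0.0532479 / 0.159879 = 0.333051.

0.333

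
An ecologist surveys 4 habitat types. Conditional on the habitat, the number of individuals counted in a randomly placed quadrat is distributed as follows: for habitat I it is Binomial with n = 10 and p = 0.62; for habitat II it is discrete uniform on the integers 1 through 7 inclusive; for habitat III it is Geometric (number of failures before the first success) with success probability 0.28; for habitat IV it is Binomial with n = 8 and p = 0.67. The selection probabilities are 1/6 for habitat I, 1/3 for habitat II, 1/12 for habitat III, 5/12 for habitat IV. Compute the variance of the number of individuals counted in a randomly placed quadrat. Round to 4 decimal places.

Per component, I: μ=6.2, E[X²]=40.796; II: μ=4, E[X²]=20; III: μ=2.57143, E[X²]=15.7959; IV: μ=5.36, E[X²]=30.4984.
E[X] = 0.166667·6.2 + 0.333333·4 + 0.0833333·2.57143 + 0.416667·5.36 = 4.81429.
E[X²] = 0.166667·40.796 + 0.333333·20 + 0.0833333·15.7959 + 0.416667·30.4984 = 27.49.
Var(X) = E[X²] − (E[X])² = 27.49 − 23.1773 = 4.31265.

4.3126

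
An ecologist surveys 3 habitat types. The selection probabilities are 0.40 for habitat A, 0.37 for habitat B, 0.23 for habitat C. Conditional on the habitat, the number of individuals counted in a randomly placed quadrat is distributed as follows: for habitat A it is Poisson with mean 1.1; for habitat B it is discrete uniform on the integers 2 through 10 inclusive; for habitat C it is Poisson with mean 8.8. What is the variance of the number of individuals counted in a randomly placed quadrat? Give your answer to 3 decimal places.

14.606

Per component, A: μ=1.1, E[X²]=2.31; B: μ=6, E[X²]=42.6667; C: μ=8.8, E[X²]=86.24.
E[X] = 0.4·1.1 + 0.37·6 + 0.23·8.8 = 4.684.
E[X²] = 0.4·2.31 + 0.37·42.6667 + 0.23·86.24 = 36.5459.
Var(X) = E[X²] − (E[X])² = 36.5459 − 21.9399 = 14.606.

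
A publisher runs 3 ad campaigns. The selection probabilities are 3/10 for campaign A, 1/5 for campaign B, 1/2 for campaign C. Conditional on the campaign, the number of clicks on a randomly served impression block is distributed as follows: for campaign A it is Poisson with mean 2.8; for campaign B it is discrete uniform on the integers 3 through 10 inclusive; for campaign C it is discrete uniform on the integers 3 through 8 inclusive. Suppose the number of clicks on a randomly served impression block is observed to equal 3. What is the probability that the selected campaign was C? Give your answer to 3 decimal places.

0.476

Likelihoods P(X=3 | ·): A: 0.222484; B: 0.125; C: 0.166667.
Posterior ∝ prior × likelihood. Numerator for C: 0.5·0.166667 = 0.0833333.
Normalizing constant: 0.3·0.222484 + 0.2·0.125 + 0.5·0.166667 = 0.175078.
P(C | observation) = 0.0833333 / 0.175078 = 0.475977.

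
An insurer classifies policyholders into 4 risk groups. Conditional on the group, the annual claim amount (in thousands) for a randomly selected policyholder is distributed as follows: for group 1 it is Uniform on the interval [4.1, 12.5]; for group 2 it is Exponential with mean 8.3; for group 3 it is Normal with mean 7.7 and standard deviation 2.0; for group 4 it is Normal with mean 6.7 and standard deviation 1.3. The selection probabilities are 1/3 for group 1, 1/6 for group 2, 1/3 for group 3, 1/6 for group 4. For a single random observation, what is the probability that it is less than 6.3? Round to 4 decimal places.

0.3198

Conditional on each group, P(X < 6.3): 1: 0.261905; 2: 0.531883; 3: 0.241964; 4: 0.379158.
By total probability, P(X < 6.3) = 0.333333·0.261905 + 0.166667·0.531883 + 0.333333·0.241964 + 0.166667·0.379158 = 0.319796.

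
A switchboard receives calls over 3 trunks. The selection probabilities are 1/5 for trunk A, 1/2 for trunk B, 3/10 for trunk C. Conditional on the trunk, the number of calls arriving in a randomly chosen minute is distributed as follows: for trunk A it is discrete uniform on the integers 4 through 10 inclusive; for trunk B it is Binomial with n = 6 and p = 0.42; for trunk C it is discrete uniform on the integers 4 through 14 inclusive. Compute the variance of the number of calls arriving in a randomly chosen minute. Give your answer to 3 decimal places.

13.076

Per component, A: μ=7, E[X²]=53; B: μ=2.52, E[X²]=7.812; C: μ=9, E[X²]=91.
E[X] = 0.2·7 + 0.5·2.52 + 0.3·9 = 5.36.
E[X²] = 0.2·53 + 0.5·7.812 + 0.3·91 = 41.806.
Var(X) = E[X²] − (E[X])² = 41.806 − 28.7296 = 13.0764.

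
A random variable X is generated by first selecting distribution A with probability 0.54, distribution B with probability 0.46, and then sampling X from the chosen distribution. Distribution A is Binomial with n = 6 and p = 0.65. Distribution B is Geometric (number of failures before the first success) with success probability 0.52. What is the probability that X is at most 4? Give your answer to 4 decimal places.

Conditional on each component, P(X ≤ 4): A: 0.68092; B: 0.97452.
By total probability, P(X ≤ 4) = 0.54·0.68092 + 0.46·0.97452 = 0.815976.

0.8160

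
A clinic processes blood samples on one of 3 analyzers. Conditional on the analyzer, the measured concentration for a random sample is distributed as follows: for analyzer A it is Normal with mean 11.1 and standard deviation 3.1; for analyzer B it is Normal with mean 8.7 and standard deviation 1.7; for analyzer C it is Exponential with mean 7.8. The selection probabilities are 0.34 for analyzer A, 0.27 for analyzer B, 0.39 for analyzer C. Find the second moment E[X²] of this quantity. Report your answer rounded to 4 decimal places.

For each component E[X²] = Var + (mean)², giving A: 132.82; B: 78.58; C: 121.68.
Overall E[X²] = 0.34·132.82 + 0.27·78.58 + 0.39·121.68 = 113.831.

113.8306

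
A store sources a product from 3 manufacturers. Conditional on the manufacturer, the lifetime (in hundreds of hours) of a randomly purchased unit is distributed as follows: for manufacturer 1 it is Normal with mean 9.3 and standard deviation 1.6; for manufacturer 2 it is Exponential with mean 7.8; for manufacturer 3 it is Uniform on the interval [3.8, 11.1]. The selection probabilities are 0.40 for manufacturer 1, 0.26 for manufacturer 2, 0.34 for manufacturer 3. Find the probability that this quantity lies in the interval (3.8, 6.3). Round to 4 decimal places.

0.1723

Conditional on each manufacturer, P(3.8 < X < 6.3): 1: 0.0301028; 2: 0.168471; 3: 0.342466.
By total probability, P(3.8 < X < 6.3) = 0.4·0.0301028 + 0.26·0.168471 + 0.34·0.342466 = 0.172282.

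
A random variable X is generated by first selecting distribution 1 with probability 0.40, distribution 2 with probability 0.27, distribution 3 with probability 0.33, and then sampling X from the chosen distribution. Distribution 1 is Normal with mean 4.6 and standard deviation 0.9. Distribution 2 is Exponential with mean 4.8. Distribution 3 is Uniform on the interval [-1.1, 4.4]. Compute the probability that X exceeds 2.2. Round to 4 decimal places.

0.7012

Conditional on each component, P(X > 2.2): 1: 0.99617; 2: 0.632337; 3: 0.4.
By total probability, P(X > 2.2) = 0.4·0.99617 + 0.27·0.632337 + 0.33·0.4 = 0.701199.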